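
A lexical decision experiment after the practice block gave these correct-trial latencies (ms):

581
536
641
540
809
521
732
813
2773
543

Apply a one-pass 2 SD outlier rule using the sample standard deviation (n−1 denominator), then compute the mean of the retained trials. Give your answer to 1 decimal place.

635.1 ms

n = 10, ΣRT = 8489, M = 848.900
Σ(x−M)² = 4228118.90; s = √(4228118.90/9) = 685.413
Cutoffs: 848.900 ± 2·685.413 → [-521.9, 2219.7]
Outside: 2773 → excluded.
Retained (n=9): Σ = 5716, mean = 5716/9 = 635.111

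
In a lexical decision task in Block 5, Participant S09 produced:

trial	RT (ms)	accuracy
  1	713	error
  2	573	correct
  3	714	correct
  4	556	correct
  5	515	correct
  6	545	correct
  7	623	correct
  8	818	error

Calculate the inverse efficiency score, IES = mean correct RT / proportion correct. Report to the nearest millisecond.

784 ms

Correct trials (n=6): 573, 714, 556, 515, 545, 623
Mean correct RT = 3526/6 = 587.6667 ms
Proportion correct = 6/8
IES = 587.6667 / (6/8) = 783.556 ms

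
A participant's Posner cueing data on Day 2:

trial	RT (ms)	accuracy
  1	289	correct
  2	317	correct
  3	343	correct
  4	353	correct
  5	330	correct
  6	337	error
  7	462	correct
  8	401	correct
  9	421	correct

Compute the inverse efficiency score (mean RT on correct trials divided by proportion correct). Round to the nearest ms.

Correct trials (n=8): 289, 317, 343, 353, 330, 462, 401, 421
Mean correct RT = 2916/8 = 364.5000 ms
Proportion correct = 8/9
IES = 364.5000 / (8/9) = 410.062 ms

410 ms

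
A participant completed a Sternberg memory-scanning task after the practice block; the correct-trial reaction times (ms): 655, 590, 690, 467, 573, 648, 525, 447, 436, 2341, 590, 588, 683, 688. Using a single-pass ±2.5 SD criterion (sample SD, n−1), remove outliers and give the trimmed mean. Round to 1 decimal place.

583.1 ms

n = 14, ΣRT = 9921, M = 708.643
Σ(x−M)² = 2968589.21; s = √(2968589.21/13) = 477.863
Cutoffs: 708.643 ± 2.5·477.863 → [-486.0, 1903.3]
Outside: 2341 → excluded.
Retained (n=13): Σ = 7580, mean = 7580/13 = 583.077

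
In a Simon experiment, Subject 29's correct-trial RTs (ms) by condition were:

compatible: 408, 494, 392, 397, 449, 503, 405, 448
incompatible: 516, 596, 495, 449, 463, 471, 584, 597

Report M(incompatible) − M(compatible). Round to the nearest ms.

84 ms

M(compatible) = 3496/8 = 437.000
M(incompatible) = 4171/8 = 521.375
Difference = 521.375 − 437.000 = 84.375 ms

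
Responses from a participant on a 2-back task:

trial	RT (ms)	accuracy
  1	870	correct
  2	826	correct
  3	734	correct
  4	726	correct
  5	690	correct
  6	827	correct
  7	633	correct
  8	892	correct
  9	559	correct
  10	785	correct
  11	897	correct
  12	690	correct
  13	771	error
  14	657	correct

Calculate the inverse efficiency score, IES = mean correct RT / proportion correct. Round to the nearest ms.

811 ms

Correct trials (n=13): 870, 826, 734, 726, 690, 827, 633, 892, 559, 785, 897, 690, 657
Mean correct RT = 9786/13 = 752.7692 ms
Proportion correct = 13/14
IES = 752.7692 / (13/14) = 810.675 ms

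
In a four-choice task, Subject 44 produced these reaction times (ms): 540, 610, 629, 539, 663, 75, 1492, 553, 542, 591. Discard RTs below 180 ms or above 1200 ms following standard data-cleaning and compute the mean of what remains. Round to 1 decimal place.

Excluded: 75, 1492
Retained (n=8): Σ = 4667
Mean = 4667/8 = 583.3750

583.4 ms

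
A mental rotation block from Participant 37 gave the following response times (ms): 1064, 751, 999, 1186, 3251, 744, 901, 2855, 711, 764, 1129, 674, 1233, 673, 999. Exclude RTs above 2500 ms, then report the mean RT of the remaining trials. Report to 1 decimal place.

909.8 ms

Excluded: 2855, 3251
Retained (n=13): Σ = 11828
Mean = 11828/13 = 909.8462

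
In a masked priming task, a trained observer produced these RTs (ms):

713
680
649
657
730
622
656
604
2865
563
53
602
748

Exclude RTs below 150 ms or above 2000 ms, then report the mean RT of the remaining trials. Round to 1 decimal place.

Excluded: 53, 2865
Retained (n=11): Σ = 7224
Mean = 7224/11 = 656.7273

656.7 ms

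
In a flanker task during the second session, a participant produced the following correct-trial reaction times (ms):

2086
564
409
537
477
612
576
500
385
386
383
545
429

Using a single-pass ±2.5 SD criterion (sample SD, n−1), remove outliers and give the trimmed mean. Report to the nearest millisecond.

484 ms

n = 13, ΣRT = 7889, M = 606.846
Σ(x−M)² = 2446557.69; s = √(2446557.69/12) = 451.531
Cutoffs: 606.846 ± 2.5·451.531 → [-522.0, 1735.7]
Outside: 2086 → excluded.
Retained (n=12): Σ = 5803, mean = 5803/12 = 483.583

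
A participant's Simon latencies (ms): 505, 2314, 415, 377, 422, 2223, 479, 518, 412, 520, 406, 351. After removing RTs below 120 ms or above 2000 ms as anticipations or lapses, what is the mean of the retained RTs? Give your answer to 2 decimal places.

440.50 ms

Excluded: 2223, 2314
Retained (n=10): Σ = 4405
Mean = 4405/10 = 440.5000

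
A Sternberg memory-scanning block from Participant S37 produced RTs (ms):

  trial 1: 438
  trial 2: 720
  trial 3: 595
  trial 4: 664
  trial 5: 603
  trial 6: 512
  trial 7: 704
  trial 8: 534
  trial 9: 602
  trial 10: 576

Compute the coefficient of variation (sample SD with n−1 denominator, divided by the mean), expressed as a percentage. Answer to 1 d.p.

14.6%

n = 10, Σ = 5948, M = 594.8000
Σ(x−M)² = 67999.600; s = √(67999.600/9) = 86.9224
CV = 86.9224 / 594.8000 = 0.14614 = 14.614%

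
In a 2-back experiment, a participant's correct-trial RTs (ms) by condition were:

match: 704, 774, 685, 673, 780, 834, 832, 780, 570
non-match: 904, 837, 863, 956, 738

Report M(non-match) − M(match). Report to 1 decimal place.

M(match) = 6632/9 = 736.889
M(non-match) = 4298/5 = 859.600
Difference = 859.600 − 736.889 = 122.711 ms

122.7 ms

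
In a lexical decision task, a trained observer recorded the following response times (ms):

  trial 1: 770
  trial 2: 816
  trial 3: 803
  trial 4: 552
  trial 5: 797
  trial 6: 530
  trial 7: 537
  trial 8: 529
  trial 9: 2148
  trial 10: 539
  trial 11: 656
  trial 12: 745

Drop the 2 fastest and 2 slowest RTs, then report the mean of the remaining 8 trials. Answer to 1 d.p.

Sorted: 529, 530, 537, 539, 552, 656, 745, 770, 797, 803, 816, 2148
Drop lowest 2 (529, 530) and highest 2 (816, 2148)
Remaining (n=8): Σ = 5399, mean = 5399/8 = 674.875

674.9 ms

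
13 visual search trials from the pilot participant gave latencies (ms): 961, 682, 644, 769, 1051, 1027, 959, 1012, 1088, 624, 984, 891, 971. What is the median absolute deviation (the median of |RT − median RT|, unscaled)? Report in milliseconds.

70 ms

Sorted: 624, 644, 682, 769, 891, 959, 961, 971, 984, 1012, 1027, 1051, 1088 → median = 961
|x − 961|: 0, 279, 317, 192, 90, 66, 2, 51, 127, 337, 23, 70, 10
Sorted deviations: 0, 2, 10, 23, 51, 66, 70, 90, 127, 192, 279, 317, 337 → MAD = 70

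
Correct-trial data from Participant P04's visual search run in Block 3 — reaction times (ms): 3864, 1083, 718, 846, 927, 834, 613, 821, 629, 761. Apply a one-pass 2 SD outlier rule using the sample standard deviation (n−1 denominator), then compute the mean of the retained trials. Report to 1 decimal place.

803.6 ms

n = 10, ΣRT = 11096, M = 1109.600
Σ(x−M)² = 8601960.40; s = √(8601960.40/9) = 977.637
Cutoffs: 1109.600 ± 2·977.637 → [-845.7, 3064.9]
Outside: 3864 → excluded.
Retained (n=9): Σ = 7232, mean = 7232/9 = 803.556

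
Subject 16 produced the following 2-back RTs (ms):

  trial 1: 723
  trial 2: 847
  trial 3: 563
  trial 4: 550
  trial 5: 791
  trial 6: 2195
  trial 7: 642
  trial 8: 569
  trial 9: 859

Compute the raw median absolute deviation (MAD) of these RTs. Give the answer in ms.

Sorted: 550, 563, 569, 642, 723, 791, 847, 859, 2195 → median = 723
|x − 723|: 0, 124, 160, 173, 68, 1472, 81, 154, 136
Sorted deviations: 0, 68, 81, 124, 136, 154, 160, 173, 1472 → MAD = 136

136 ms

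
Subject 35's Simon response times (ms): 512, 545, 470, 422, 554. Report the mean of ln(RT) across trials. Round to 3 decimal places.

6.211

ln(RT): 6.2383, 6.3008, 6.1527, 6.0450, 6.3172
Σ ln(RT) = 31.0540
Mean = 31.0540/5 = 6.21080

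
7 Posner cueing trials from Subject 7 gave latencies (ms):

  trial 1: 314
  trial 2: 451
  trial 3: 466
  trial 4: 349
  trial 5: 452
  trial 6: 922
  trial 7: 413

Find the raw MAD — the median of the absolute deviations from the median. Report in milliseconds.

38 ms

Sorted: 314, 349, 413, 451, 452, 466, 922 → median = 451
|x − 451|: 137, 0, 15, 102, 1, 471, 38
Sorted deviations: 0, 1, 15, 38, 102, 137, 471 → MAD = 38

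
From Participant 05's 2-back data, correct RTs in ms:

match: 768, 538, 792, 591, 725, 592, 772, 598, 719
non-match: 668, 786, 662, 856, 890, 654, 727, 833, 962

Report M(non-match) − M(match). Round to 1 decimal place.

104.8 ms

M(match) = 6095/9 = 677.222
M(non-match) = 7038/9 = 782.000
Difference = 782.000 − 677.222 = 104.778 ms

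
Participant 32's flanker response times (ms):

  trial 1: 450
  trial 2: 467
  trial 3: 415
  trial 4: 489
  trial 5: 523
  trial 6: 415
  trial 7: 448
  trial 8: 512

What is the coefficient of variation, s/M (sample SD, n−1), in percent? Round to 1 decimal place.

n = 8, Σ = 3719, M = 464.8750
Σ(x−M)² = 11666.875; s = √(11666.875/7) = 40.8252
CV = 40.8252 / 464.8750 = 0.08782 = 8.782%

8.8%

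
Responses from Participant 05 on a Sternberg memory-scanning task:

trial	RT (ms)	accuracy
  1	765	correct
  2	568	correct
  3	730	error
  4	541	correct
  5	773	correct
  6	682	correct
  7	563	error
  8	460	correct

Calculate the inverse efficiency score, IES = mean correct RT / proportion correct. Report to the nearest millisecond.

Correct trials (n=6): 765, 568, 541, 773, 682, 460
Mean correct RT = 3789/6 = 631.5000 ms
Proportion correct = 6/8
IES = 631.5000 / (6/8) = 842.000 ms

842 ms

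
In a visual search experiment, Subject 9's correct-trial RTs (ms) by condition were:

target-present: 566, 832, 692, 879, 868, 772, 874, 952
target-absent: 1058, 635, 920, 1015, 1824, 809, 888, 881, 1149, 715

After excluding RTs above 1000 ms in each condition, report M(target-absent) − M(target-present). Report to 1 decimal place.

target-absent: exclude 1058, 1015, 1824, 1149
M(target-present) = 6435/8 = 804.375
M(target-absent) = 4848/6 = 808.000
Difference = 808.000 − 804.375 = 3.625 ms

3.6 ms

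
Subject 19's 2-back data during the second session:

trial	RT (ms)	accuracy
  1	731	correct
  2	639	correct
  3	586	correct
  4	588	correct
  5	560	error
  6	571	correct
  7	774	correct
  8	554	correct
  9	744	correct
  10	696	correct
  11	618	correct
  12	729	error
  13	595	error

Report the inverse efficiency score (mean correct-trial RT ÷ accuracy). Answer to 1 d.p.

Correct trials (n=10): 731, 639, 586, 588, 571, 774, 554, 744, 696, 618
Mean correct RT = 6501/10 = 650.1000 ms
Proportion correct = 10/13
IES = 650.1000 / (10/13) = 845.130 ms

845.1 ms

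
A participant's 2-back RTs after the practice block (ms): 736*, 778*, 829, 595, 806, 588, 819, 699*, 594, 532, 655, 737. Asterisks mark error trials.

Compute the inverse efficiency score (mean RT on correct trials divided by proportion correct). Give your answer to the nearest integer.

Correct trials (n=9): 829, 595, 806, 588, 819, 594, 532, 655, 737
Mean correct RT = 6155/9 = 683.8889 ms
Proportion correct = 9/12
IES = 683.8889 / (9/12) = 911.852 ms

912 ms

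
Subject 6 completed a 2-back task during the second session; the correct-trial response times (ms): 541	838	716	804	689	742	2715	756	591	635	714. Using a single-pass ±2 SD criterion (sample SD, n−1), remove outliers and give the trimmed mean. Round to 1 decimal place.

n = 11, ΣRT = 9741, M = 885.545
Σ(x−M)² = 3758246.73; s = √(3758246.73/10) = 613.045
Cutoffs: 885.545 ± 2·613.045 → [-340.5, 2111.6]
Outside: 2715 → excluded.
Retained (n=10): Σ = 7026, mean = 7026/10 = 702.600

702.6 ms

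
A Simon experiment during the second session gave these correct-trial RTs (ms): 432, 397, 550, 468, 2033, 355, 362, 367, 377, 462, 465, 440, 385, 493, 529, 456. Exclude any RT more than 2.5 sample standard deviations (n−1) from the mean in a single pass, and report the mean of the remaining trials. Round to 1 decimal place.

n = 16, ΣRT = 8571, M = 535.688
Σ(x−M)² = 2443675.44; s = √(2443675.44/15) = 403.623
Cutoffs: 535.688 ± 2.5·403.623 → [-473.4, 1544.7]
Outside: 2033 → excluded.
Retained (n=15): Σ = 6538, mean = 6538/15 = 435.867

435.9 ms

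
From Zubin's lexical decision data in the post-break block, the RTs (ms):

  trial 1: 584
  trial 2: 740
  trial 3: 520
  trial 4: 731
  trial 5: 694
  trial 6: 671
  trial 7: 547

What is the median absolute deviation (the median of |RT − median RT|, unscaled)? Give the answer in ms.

69 ms

Sorted: 520, 547, 584, 671, 694, 731, 740 → median = 671
|x − 671|: 87, 69, 151, 60, 23, 0, 124
Sorted deviations: 0, 23, 60, 69, 87, 124, 151 → MAD = 69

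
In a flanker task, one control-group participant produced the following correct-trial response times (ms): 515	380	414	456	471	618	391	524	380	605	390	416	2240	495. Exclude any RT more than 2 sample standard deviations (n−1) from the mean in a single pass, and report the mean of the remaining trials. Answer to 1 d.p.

n = 14, ΣRT = 8295, M = 592.500
Σ(x−M)² = 3003597.50; s = √(3003597.50/13) = 480.672
Cutoffs: 592.500 ± 2·480.672 → [-368.8, 1553.8]
Outside: 2240 → excluded.
Retained (n=13): Σ = 6055, mean = 6055/13 = 465.769

465.8 ms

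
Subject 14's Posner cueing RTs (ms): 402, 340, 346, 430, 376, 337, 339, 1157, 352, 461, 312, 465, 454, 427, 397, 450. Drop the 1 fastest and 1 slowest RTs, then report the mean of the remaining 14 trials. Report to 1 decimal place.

398.3 ms

Sorted: 312, 337, 339, 340, 346, 352, 376, 397, 402, 427, 430, 450, 454, 461, 465, 1157
Drop lowest 1 (312) and highest 1 (1157)
Remaining (n=14): Σ = 5576, mean = 5576/14 = 398.286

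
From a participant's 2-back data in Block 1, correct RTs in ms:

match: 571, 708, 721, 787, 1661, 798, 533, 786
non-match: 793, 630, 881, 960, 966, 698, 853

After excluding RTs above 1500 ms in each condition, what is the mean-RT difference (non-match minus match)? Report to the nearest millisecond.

match: exclude 1661
M(match) = 4904/7 = 700.571
M(non-match) = 5781/7 = 825.857
Difference = 825.857 − 700.571 = 125.286 ms

125 ms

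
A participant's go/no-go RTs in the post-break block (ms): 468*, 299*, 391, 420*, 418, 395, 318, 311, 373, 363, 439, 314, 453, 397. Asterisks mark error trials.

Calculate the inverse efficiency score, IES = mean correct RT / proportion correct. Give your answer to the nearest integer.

Correct trials (n=11): 391, 418, 395, 318, 311, 373, 363, 439, 314, 453, 397
Mean correct RT = 4172/11 = 379.2727 ms
Proportion correct = 11/14
IES = 379.2727 / (11/14) = 482.711 ms

483 ms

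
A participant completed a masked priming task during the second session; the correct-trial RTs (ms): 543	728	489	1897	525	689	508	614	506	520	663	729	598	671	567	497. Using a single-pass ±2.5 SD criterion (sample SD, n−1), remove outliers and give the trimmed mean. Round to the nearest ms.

n = 16, ΣRT = 10744, M = 671.500
Σ(x−M)² = 1707162.00; s = √(1707162.00/15) = 337.359
Cutoffs: 671.500 ± 2.5·337.359 → [-171.9, 1514.9]
Outside: 1897 → excluded.
Retained (n=15): Σ = 8847, mean = 8847/15 = 589.800

590 ms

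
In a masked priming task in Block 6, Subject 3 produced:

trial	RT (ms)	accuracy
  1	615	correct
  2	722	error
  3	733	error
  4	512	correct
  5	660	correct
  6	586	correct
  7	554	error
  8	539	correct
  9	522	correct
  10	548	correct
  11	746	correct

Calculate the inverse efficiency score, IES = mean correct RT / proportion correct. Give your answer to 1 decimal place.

812.6 ms

Correct trials (n=8): 615, 512, 660, 586, 539, 522, 548, 746
Mean correct RT = 4728/8 = 591.0000 ms
Proportion correct = 8/11
IES = 591.0000 / (8/11) = 812.625 ms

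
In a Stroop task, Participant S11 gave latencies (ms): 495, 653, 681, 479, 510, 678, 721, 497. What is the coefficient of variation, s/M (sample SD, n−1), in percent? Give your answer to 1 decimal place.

n = 8, Σ = 4714, M = 589.2500
Σ(x−M)² = 73545.500; s = √(73545.500/7) = 102.5012
CV = 102.5012 / 589.2500 = 0.17395 = 17.395%

17.4%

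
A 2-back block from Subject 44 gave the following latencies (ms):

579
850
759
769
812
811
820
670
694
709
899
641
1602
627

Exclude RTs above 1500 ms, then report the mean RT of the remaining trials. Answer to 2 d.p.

741.54 ms

Excluded: 1602
Retained (n=13): Σ = 9640
Mean = 9640/13 = 741.5385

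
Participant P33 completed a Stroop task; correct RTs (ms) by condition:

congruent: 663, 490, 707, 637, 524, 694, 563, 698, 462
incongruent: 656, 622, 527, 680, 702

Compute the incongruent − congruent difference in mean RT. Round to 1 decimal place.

33.2 ms

M(congruent) = 5438/9 = 604.222
M(incongruent) = 3187/5 = 637.400
Difference = 637.400 − 604.222 = 33.178 ms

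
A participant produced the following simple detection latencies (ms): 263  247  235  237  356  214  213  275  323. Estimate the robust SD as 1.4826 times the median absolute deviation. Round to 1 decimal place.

Sorted: 213, 214, 235, 237, 247, 263, 275, 323, 356 → median = 247
|x − 247| sorted: 0, 10, 12, 16, 28, 33, 34, 76, 109 → MAD = 28
Robust SD ≈ 1.4826 × 28 = 41.513

41.5 ms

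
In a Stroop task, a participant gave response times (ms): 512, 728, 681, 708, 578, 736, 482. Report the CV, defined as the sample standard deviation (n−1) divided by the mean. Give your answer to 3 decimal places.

0.168

n = 7, Σ = 4425, M = 632.1429
Σ(x−M)² = 68024.857; s = √(68024.857/6) = 106.4776
CV = 106.4776 / 632.1429 = 0.16844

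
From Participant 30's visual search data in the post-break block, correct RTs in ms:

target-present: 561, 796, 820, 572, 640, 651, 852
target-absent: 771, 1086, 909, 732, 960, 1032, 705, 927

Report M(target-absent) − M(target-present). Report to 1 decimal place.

M(target-present) = 4892/7 = 698.857
M(target-absent) = 7122/8 = 890.250
Difference = 890.250 − 698.857 = 191.393 ms

191.4 ms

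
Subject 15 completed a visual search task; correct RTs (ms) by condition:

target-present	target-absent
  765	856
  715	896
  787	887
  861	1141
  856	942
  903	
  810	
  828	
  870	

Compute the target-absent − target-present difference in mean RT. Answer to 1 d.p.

M(target-present) = 7395/9 = 821.667
M(target-absent) = 4722/5 = 944.400
Difference = 944.400 − 821.667 = 122.733 ms

122.7 ms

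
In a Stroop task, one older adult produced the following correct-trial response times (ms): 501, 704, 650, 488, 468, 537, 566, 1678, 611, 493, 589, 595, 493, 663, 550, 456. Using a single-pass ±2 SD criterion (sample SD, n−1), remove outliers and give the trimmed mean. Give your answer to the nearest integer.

558 ms

n = 16, ΣRT = 10042, M = 627.625
Σ(x−M)² = 1258453.75; s = √(1258453.75/15) = 289.650
Cutoffs: 627.625 ± 2·289.650 → [48.3, 1206.9]
Outside: 1678 → excluded.
Retained (n=15): Σ = 8364, mean = 8364/15 = 557.600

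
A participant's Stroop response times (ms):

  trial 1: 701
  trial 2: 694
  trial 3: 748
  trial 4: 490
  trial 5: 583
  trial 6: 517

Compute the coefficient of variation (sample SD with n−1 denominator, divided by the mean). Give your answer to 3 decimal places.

n = 6, Σ = 3733, M = 622.1667
Σ(x−M)² = 57270.833; s = √(57270.833/5) = 107.0241
CV = 107.0241 / 622.1667 = 0.17202

0.172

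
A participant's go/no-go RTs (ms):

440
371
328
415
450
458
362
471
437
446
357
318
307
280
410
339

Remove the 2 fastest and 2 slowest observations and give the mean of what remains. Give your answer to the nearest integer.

Sorted: 280, 307, 318, 328, 339, 357, 362, 371, 410, 415, 437, 440, 446, 450, 458, 471
Drop lowest 2 (280, 307) and highest 2 (458, 471)
Remaining (n=12): Σ = 4673, mean = 4673/12 = 389.417

389 ms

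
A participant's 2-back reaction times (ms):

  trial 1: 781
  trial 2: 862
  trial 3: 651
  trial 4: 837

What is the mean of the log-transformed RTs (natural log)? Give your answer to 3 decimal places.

ln(RT): 6.6606, 6.7593, 6.4785, 6.7298
Σ ln(RT) = 26.6282
Mean = 26.6282/4 = 6.65704

6.657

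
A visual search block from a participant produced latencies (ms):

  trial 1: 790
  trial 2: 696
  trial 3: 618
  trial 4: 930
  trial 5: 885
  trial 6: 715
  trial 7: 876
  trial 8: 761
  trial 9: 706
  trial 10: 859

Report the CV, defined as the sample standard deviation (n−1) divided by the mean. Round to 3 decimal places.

0.129

n = 10, Σ = 7836, M = 783.6000
Σ(x−M)² = 92314.400; s = √(92314.400/9) = 101.2776
CV = 101.2776 / 783.6000 = 0.12925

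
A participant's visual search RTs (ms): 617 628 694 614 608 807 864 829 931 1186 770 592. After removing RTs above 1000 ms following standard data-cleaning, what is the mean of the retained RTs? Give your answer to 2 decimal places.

723.09 ms

Excluded: 1186
Retained (n=11): Σ = 7954
Mean = 7954/11 = 723.0909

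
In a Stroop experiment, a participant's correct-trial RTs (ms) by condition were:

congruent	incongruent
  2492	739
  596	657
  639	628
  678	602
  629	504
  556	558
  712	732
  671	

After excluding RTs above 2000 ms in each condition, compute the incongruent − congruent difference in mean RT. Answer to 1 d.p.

congruent: exclude 2492
M(congruent) = 4481/7 = 640.143
M(incongruent) = 4420/7 = 631.429
Difference = 631.429 − 640.143 = -8.714 ms

-8.7 ms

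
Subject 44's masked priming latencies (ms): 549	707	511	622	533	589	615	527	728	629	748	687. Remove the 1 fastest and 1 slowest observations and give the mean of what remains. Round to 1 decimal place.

Sorted: 511, 527, 533, 549, 589, 615, 622, 629, 687, 707, 728, 748
Drop lowest 1 (511) and highest 1 (748)
Remaining (n=10): Σ = 6186, mean = 6186/10 = 618.600

618.6 ms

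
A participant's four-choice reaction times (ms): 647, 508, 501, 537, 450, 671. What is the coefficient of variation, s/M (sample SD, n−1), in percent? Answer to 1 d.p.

15.9%

n = 6, Σ = 3314, M = 552.3333
Σ(x−M)² = 38351.333; s = √(38351.333/5) = 87.5801
CV = 87.5801 / 552.3333 = 0.15856 = 15.856%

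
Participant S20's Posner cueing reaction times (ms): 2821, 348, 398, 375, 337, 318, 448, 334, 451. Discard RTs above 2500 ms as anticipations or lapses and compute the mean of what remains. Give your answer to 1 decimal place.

376.1 ms

Excluded: 2821
Retained (n=8): Σ = 3009
Mean = 3009/8 = 376.1250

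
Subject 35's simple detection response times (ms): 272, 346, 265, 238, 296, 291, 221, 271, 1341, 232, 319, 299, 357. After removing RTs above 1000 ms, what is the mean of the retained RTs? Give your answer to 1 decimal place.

Excluded: 1341
Retained (n=12): Σ = 3407
Mean = 3407/12 = 283.9167

283.9 ms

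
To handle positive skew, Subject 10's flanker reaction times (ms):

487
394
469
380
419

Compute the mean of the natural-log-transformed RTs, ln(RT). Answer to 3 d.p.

ln(RT): 6.1883, 5.9764, 6.1506, 5.9402, 6.0379
Σ ln(RT) = 30.2933
Mean = 30.2933/5 = 6.05865

6.059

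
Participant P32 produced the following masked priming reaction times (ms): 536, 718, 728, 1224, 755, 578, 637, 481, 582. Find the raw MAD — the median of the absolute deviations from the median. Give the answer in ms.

91 ms

Sorted: 481, 536, 578, 582, 637, 718, 728, 755, 1224 → median = 637
|x − 637|: 101, 81, 91, 587, 118, 59, 0, 156, 55
Sorted deviations: 0, 55, 59, 81, 91, 101, 118, 156, 587 → MAD = 91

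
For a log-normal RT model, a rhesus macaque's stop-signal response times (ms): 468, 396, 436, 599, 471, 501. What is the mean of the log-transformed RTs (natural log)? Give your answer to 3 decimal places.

6.162

ln(RT): 6.1485, 5.9814, 6.0776, 6.3953, 6.1549, 6.2166
Σ ln(RT) = 36.9743
Mean = 36.9743/6 = 6.16238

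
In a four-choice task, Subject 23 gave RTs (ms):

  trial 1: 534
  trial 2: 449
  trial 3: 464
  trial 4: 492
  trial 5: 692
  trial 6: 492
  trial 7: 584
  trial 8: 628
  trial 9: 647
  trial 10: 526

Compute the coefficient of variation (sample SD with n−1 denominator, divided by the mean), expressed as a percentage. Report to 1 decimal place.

n = 10, Σ = 5508, M = 550.8000
Σ(x−M)² = 61963.600; s = √(61963.600/9) = 82.9750
CV = 82.9750 / 550.8000 = 0.15064 = 15.064%

15.1%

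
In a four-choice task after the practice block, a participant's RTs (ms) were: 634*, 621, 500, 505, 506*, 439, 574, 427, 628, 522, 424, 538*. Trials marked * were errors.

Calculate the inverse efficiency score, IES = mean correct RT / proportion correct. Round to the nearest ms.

Correct trials (n=9): 621, 500, 505, 439, 574, 427, 628, 522, 424
Mean correct RT = 4640/9 = 515.5556 ms
Proportion correct = 9/12
IES = 515.5556 / (9/12) = 687.407 ms

687 ms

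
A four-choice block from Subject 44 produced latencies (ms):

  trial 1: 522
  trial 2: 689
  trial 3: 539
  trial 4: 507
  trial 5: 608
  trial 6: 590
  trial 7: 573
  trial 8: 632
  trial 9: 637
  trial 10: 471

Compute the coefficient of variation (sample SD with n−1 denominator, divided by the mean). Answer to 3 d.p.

0.117

n = 10, Σ = 5768, M = 576.8000
Σ(x−M)² = 40919.600; s = √(40919.600/9) = 67.4286
CV = 67.4286 / 576.8000 = 0.11690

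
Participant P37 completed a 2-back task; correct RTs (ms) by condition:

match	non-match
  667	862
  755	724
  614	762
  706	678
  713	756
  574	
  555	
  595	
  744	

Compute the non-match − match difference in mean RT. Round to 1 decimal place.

M(match) = 5923/9 = 658.111
M(non-match) = 3782/5 = 756.400
Difference = 756.400 − 658.111 = 98.289 ms

98.3 ms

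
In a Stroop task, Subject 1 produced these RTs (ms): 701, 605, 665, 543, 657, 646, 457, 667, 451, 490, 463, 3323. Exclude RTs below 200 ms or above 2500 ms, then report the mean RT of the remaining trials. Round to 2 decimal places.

Excluded: 3323
Retained (n=11): Σ = 6345
Mean = 6345/11 = 576.8182

576.82 ms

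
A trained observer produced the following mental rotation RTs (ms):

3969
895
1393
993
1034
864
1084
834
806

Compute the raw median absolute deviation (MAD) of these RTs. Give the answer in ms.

129 ms

Sorted: 806, 834, 864, 895, 993, 1034, 1084, 1393, 3969 → median = 993
|x − 993|: 2976, 98, 400, 0, 41, 129, 91, 159, 187
Sorted deviations: 0, 41, 91, 98, 129, 159, 187, 400, 2976 → MAD = 129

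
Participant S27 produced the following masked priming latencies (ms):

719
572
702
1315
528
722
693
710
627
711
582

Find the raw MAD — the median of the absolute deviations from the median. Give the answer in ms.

20 ms

Sorted: 528, 572, 582, 627, 693, 702, 710, 711, 719, 722, 1315 → median = 702
|x − 702|: 17, 130, 0, 613, 174, 20, 9, 8, 75, 9, 120
Sorted deviations: 0, 8, 9, 9, 17, 20, 75, 120, 130, 174, 613 → MAD = 20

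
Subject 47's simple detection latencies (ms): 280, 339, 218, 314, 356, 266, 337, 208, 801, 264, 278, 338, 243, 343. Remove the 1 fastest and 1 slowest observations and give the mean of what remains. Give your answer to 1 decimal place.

Sorted: 208, 218, 243, 264, 266, 278, 280, 314, 337, 338, 339, 343, 356, 801
Drop lowest 1 (208) and highest 1 (801)
Remaining (n=12): Σ = 3576, mean = 3576/12 = 298.000

298.0 ms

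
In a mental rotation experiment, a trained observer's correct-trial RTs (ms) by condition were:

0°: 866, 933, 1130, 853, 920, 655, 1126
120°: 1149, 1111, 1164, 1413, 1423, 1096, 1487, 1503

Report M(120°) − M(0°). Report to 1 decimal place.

M(0°) = 6483/7 = 926.143
M(120°) = 10346/8 = 1293.250
Difference = 1293.250 − 926.143 = 367.107 ms

367.1 ms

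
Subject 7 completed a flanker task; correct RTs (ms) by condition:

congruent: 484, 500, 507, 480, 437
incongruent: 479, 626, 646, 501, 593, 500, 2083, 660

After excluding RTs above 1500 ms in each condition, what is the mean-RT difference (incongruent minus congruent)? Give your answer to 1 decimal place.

90.5 ms

incongruent: exclude 2083
M(congruent) = 2408/5 = 481.600
M(incongruent) = 4005/7 = 572.143
Difference = 572.143 − 481.600 = 90.543 ms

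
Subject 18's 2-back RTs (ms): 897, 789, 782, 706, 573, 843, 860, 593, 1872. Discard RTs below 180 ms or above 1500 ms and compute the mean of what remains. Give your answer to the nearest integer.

755 ms

Excluded: 1872
Retained (n=8): Σ = 6043
Mean = 6043/8 = 755.3750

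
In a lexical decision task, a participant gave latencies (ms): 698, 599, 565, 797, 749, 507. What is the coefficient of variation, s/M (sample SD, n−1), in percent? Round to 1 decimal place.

n = 6, Σ = 3915, M = 652.5000
Σ(x−M)² = 63951.500; s = √(63951.500/5) = 113.0942
CV = 113.0942 / 652.5000 = 0.17332 = 17.332%

17.3%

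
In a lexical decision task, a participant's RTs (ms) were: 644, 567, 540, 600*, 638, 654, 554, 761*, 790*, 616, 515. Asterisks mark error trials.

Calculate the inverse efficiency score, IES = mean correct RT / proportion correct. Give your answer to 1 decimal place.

812.6 ms

Correct trials (n=8): 644, 567, 540, 638, 654, 554, 616, 515
Mean correct RT = 4728/8 = 591.0000 ms
Proportion correct = 8/11
IES = 591.0000 / (8/11) = 812.625 ms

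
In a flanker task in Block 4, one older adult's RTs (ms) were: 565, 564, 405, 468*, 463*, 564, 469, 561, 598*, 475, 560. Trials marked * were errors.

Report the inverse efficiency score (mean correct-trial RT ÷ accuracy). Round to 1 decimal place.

Correct trials (n=8): 565, 564, 405, 564, 469, 561, 475, 560
Mean correct RT = 4163/8 = 520.3750 ms
Proportion correct = 8/11
IES = 520.3750 / (8/11) = 715.516 ms

715.5 ms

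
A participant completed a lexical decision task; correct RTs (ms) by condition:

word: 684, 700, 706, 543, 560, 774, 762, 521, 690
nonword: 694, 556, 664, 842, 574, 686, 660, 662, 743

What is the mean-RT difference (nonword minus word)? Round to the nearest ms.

M(word) = 5940/9 = 660.000
M(nonword) = 6081/9 = 675.667
Difference = 675.667 − 660.000 = 15.667 ms

16 ms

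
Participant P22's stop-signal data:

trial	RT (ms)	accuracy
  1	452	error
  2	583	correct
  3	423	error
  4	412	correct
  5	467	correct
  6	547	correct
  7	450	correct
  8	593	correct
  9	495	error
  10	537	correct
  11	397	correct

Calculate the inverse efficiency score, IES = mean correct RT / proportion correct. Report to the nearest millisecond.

Correct trials (n=8): 583, 412, 467, 547, 450, 593, 537, 397
Mean correct RT = 3986/8 = 498.2500 ms
Proportion correct = 8/11
IES = 498.2500 / (8/11) = 685.094 ms

685 ms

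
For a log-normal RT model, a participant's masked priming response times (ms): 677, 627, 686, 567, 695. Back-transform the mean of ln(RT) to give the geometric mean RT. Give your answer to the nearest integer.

649 ms

ln(RT): 6.5177, 6.4409, 6.5309, 6.3404, 6.5439
Mean ln(RT) = 32.3738/5 = 6.47475
Geometric mean = exp(6.47475) = 648.56 ms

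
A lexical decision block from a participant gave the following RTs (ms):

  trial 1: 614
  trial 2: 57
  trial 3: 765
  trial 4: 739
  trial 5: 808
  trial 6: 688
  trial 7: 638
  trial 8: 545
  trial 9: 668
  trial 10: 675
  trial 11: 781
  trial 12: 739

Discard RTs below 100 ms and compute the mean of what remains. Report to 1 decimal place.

Excluded: 57
Retained (n=11): Σ = 7660
Mean = 7660/11 = 696.3636

696.4 ms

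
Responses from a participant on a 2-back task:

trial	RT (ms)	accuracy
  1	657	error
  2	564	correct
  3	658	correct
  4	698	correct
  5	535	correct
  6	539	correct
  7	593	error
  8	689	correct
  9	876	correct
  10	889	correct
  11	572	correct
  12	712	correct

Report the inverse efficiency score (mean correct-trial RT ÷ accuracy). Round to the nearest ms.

Correct trials (n=10): 564, 658, 698, 535, 539, 689, 876, 889, 572, 712
Mean correct RT = 6732/10 = 673.2000 ms
Proportion correct = 10/12
IES = 673.2000 / (10/12) = 807.840 ms

808 ms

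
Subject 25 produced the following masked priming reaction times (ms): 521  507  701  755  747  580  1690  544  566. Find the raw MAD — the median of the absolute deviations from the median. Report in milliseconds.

73 ms

Sorted: 507, 521, 544, 566, 580, 701, 747, 755, 1690 → median = 580
|x − 580|: 59, 73, 121, 175, 167, 0, 1110, 36, 14
Sorted deviations: 0, 14, 36, 59, 73, 121, 167, 175, 1110 → MAD = 73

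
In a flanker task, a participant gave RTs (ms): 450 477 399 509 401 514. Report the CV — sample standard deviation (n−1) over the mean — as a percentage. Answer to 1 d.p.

11.1%

n = 6, Σ = 2750, M = 458.3333
Σ(x−M)² = 12891.333; s = √(12891.333/5) = 50.7766
CV = 50.7766 / 458.3333 = 0.11079 = 11.079%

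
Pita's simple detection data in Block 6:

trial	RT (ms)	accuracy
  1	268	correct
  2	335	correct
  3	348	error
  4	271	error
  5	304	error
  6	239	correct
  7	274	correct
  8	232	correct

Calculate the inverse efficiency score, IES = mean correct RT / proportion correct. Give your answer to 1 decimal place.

431.4 ms

Correct trials (n=5): 268, 335, 239, 274, 232
Mean correct RT = 1348/5 = 269.6000 ms
Proportion correct = 5/8
IES = 269.6000 / (5/8) = 431.360 ms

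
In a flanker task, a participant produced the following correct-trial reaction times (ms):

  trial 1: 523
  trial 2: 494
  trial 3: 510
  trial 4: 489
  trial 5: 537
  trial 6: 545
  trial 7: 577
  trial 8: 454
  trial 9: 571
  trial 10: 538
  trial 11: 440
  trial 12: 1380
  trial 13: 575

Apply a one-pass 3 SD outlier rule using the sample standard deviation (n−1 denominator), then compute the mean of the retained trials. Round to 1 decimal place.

521.1 ms

n = 13, ΣRT = 7633, M = 587.154
Σ(x−M)² = 703589.69; s = √(703589.69/12) = 242.141
Cutoffs: 587.154 ± 3·242.141 → [-139.3, 1313.6]
Outside: 1380 → excluded.
Retained (n=12): Σ = 6253, mean = 6253/12 = 521.083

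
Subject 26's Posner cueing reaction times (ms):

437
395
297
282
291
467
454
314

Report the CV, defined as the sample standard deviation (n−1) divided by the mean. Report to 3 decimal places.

0.216

n = 8, Σ = 2937, M = 367.1250
Σ(x−M)² = 43962.875; s = √(43962.875/7) = 79.2490
CV = 79.2490 / 367.1250 = 0.21586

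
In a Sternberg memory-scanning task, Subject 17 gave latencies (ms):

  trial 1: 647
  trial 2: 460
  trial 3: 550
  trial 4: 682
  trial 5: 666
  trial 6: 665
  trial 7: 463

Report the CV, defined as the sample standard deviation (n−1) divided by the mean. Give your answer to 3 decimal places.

0.166

n = 7, Σ = 4133, M = 590.4286
Σ(x−M)² = 57741.714; s = √(57741.714/6) = 98.1000
CV = 98.1000 / 590.4286 = 0.16615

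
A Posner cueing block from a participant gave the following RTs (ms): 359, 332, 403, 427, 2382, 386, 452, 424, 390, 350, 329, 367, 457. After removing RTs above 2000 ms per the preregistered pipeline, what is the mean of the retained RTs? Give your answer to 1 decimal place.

Excluded: 2382
Retained (n=12): Σ = 4676
Mean = 4676/12 = 389.6667

389.7 ms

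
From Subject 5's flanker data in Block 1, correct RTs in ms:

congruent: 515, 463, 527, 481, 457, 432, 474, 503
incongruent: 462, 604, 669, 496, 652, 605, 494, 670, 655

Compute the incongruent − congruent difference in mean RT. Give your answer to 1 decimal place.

108.2 ms

M(congruent) = 3852/8 = 481.500
M(incongruent) = 5307/9 = 589.667
Difference = 589.667 − 481.500 = 108.167 ms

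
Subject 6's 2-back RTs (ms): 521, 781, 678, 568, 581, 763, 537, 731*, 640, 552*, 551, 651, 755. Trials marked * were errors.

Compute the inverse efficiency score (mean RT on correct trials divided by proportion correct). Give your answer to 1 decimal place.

Correct trials (n=11): 521, 781, 678, 568, 581, 763, 537, 640, 551, 651, 755
Mean correct RT = 7026/11 = 638.7273 ms
Proportion correct = 11/13
IES = 638.7273 / (11/13) = 754.860 ms

754.9 ms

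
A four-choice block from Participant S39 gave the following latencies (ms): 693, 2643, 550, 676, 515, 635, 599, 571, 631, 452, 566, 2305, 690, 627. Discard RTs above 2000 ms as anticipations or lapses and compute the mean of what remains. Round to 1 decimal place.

600.4 ms

Excluded: 2305, 2643
Retained (n=12): Σ = 7205
Mean = 7205/12 = 600.4167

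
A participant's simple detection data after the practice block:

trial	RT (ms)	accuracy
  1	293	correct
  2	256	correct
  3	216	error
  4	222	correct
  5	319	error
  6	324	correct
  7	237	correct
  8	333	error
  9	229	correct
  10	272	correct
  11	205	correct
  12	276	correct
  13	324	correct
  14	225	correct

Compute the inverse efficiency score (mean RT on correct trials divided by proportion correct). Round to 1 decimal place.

331.3 ms

Correct trials (n=11): 293, 256, 222, 324, 237, 229, 272, 205, 276, 324, 225
Mean correct RT = 2863/11 = 260.2727 ms
Proportion correct = 11/14
IES = 260.2727 / (11/14) = 331.256 ms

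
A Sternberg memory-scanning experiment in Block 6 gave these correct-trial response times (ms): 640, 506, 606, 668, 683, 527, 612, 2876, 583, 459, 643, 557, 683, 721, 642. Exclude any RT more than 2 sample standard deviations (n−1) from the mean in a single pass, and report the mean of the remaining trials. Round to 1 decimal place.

n = 15, ΣRT = 11406, M = 760.400
Σ(x−M)² = 4868873.60; s = √(4868873.60/14) = 589.726
Cutoffs: 760.400 ± 2·589.726 → [-419.1, 1939.9]
Outside: 2876 → excluded.
Retained (n=14): Σ = 8530, mean = 8530/14 = 609.286

609.3 ms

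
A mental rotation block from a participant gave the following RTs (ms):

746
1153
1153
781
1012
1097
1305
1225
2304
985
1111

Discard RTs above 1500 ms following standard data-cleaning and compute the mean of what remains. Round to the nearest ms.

Excluded: 2304
Retained (n=10): Σ = 10568
Mean = 10568/10 = 1056.8000

1057 ms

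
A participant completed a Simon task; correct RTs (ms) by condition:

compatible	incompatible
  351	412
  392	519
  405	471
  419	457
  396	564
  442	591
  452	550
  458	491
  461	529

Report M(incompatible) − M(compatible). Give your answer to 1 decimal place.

89.8 ms

M(compatible) = 3776/9 = 419.556
M(incompatible) = 4584/9 = 509.333
Difference = 509.333 − 419.556 = 89.778 ms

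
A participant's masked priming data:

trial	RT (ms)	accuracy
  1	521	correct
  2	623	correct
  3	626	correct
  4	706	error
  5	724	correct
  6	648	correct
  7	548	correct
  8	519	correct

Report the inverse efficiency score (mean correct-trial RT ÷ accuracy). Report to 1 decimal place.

Correct trials (n=7): 521, 623, 626, 724, 648, 548, 519
Mean correct RT = 4209/7 = 601.2857 ms
Proportion correct = 7/8
IES = 601.2857 / (7/8) = 687.184 ms

687.2 ms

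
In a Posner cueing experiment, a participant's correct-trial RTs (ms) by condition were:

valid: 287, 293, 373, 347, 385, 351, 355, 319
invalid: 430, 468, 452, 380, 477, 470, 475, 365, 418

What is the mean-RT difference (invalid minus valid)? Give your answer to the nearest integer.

98 ms

M(valid) = 2710/8 = 338.750
M(invalid) = 3935/9 = 437.222
Difference = 437.222 − 338.750 = 98.472 ms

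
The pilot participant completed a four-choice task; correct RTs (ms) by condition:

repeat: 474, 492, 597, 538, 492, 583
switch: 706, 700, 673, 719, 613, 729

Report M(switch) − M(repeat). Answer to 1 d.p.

M(repeat) = 3176/6 = 529.333
M(switch) = 4140/6 = 690.000
Difference = 690.000 − 529.333 = 160.667 ms

160.7 ms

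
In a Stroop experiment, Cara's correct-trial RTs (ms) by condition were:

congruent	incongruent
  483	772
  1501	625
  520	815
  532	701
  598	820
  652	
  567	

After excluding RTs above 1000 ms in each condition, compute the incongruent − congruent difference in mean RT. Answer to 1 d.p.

congruent: exclude 1501
M(congruent) = 3352/6 = 558.667
M(incongruent) = 3733/5 = 746.600
Difference = 746.600 − 558.667 = 187.933 ms

187.9 ms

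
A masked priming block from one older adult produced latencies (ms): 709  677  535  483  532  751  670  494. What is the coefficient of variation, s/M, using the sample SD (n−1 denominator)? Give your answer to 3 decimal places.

n = 8, Σ = 4851, M = 606.3750
Σ(x−M)² = 78959.875; s = √(78959.875/7) = 106.2073
CV = 106.2073 / 606.3750 = 0.17515

0.175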